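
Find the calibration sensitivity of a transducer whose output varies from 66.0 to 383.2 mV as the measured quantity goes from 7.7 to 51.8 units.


Sensitivity = (y2 - y1) / (x2 - x1).
S = (383.2 - 66.0) / (51.8 - 7.7)
S = 317.2 / 44.1
S = 7.1927 mV/unit

7.1927 mV/unit


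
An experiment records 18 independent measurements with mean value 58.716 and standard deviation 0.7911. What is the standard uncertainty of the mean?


The standard uncertainty for Type A evaluation is u = s / sqrt(n).
u = 0.7911 / sqrt(18)
u = 0.7911 / 4.2426
u = 0.1865

0.1865


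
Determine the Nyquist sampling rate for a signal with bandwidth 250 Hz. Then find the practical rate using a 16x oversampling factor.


By Nyquist theorem, fs_min = 2 * fmax.
fs_min = 2 * 250 = 500 Hz
Practical rate = 16 * fs_min = 16 * 500 = 8000 Hz

fs_min = 500 Hz, fs_practical = 8000 Hz


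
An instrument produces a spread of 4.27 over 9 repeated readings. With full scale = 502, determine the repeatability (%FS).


Repeatability = (spread / full scale) * 100%.
R = (4.27 / 502) * 100
R = 0.851 %FS

0.851 %FS


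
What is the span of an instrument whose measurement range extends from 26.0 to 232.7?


Span = upper range - lower range.
Span = 232.7 - (26.0)
Span = 206.7

206.7


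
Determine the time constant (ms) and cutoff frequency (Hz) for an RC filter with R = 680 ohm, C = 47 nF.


Time constant: tau = R * C.
tau = 680 * 4.70e-08 = 3.196e-05 s
tau = 0.032 ms
Cutoff frequency: fc = 1 / (2*pi*R*C).
fc = 1 / (2*pi*3.196e-05) = 4979.82 Hz

tau = 0.032 ms, fc = 4979.82 Hz


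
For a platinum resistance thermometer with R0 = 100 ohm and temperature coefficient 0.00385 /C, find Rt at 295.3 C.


The RTD equation: Rt = R0 * (1 + alpha * T).
Rt = 100 * (1 + 0.00385 * 295.3)
Rt = 100 * (1 + 1.136905)
Rt = 100 * 2.136905
Rt = 213.691 ohm

213.691 ohm


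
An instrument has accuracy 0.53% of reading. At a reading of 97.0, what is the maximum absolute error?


Absolute error = (accuracy% / 100) * reading.
Error = (0.53 / 100) * 97.0
Error = 0.0053 * 97.0
Error = 0.5141

0.5141


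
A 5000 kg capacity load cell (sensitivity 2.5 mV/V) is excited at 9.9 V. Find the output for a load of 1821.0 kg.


Vout = rated_output * Vex * (load / capacity).
Vout = 2.5 * 9.9 * (1821.0 / 5000)
Vout = 2.5 * 9.9 * 0.3642
Vout = 9.014 mV

9.014 mV


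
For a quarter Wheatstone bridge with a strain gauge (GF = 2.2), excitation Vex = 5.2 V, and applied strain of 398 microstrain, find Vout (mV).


Quarter bridge output: Vout = (GF * epsilon * Vex) / 4.
Vout = (2.2 * 398e-6 * 5.2) / 4
Vout = 0.00455312 / 4 V
Vout = 0.00113828 V = 1.1383 mV

1.1383 mV


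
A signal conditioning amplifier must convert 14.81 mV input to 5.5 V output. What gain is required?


Gain = Vout / Vin (converting to same units).
G = 5.5 V / 14.81 mV
G = 5500.0 mV / 14.81 mV
G = 371.37

371.37


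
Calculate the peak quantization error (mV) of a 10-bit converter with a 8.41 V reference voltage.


The maximum quantization error is +/- LSB/2.
LSB = Vref / 2^n = 8.41 / 1024 = 0.00821289 V
Max error = LSB / 2 = 0.00821289 / 2 = 0.00410645 V
Max error = 4.1064 mV

4.1064 mV


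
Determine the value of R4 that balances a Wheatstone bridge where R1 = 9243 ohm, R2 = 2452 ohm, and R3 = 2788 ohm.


At balance: R1*R4 = R2*R3, so R4 = R2*R3/R1.
R4 = 2452 * 2788 / 9243
R4 = 6836176 / 9243
R4 = 739.61 ohm

739.61 ohm


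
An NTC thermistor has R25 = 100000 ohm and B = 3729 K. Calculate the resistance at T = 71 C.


NTC thermistor equation: Rt = R25 * exp(B * (1/T - 1/T25)).
T in Kelvin: 344.15 K, T25 = 298.15 K
1/T - 1/T25 = 1/344.15 - 1/298.15 = -0.00044831
B * (1/T - 1/T25) = 3729 * -0.00044831 = -1.6717
Rt = 100000 * exp(-1.6717) = 18792.1 ohm

18792.1 ohm


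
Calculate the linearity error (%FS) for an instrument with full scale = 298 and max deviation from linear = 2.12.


Linearity error = (max deviation / full scale) * 100%.
Linearity = (2.12 / 298) * 100
Linearity = 0.711 %FS

0.711 %FS


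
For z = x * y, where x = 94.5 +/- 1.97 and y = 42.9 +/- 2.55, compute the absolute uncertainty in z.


For a product z = x*y, the relative uncertainty is:
uz/z = sqrt((ux/x)^2 + (uy/y)^2)
Relative uncertainties: ux/x = 1.97/94.5 = 0.020847
uy/y = 2.55/42.9 = 0.059441
z = 94.5 * 42.9 = 4054.0
uz = 4054.0 * sqrt(0.020847^2 + 0.059441^2) = 255.365

255.365


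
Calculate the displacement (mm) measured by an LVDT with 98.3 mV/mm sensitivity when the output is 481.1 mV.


Displacement = Vout / sensitivity.
d = 481.1 / 98.3
d = 4.894 mm

4.894 mm


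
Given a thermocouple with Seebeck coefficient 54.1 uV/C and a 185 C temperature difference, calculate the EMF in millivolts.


The thermocouple output V = sensitivity * dT.
V = 54.1 uV/C * 185 C
V = 10008.5 uV
V = 10.008 mV

10.008 mV


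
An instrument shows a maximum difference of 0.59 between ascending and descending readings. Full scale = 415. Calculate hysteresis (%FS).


Hysteresis = (max difference / full scale) * 100%.
H = (0.59 / 415) * 100
H = 0.142 %FS

0.142 %FS


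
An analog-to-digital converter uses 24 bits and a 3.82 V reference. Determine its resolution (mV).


The resolution (LSB) of an ADC is Vref / 2^n.
LSB = 3.82 / 2^24
LSB = 3.82 / 16777216
LSB = 2.3e-07 V = 0.00022769 mV

0.00022769 mV


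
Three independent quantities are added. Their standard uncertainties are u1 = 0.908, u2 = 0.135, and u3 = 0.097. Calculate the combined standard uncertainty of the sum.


For a sum of independent quantities, uc = sqrt(u1^2 + u2^2 + u3^2).
uc = sqrt(0.908^2 + 0.135^2 + 0.097^2)
uc = sqrt(0.824464 + 0.018225 + 0.009409)
uc = 0.9231

0.9231


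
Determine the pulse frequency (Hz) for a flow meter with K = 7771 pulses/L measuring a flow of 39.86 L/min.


Frequency = K * Q / 60 (converting L/min to L/s).
f = 7771 * 39.86 / 60
f = 309752.06 / 60
f = 5162.53 Hz

5162.53 Hz


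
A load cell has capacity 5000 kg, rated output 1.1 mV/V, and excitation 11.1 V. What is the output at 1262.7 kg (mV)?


Vout = rated_output * Vex * (load / capacity).
Vout = 1.1 * 11.1 * (1262.7 / 5000)
Vout = 1.1 * 11.1 * 0.25254
Vout = 3.084 mV

3.084 mV


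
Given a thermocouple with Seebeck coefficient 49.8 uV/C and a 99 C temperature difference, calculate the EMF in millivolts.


The thermocouple output V = sensitivity * dT.
V = 49.8 uV/C * 99 C
V = 4930.2 uV
V = 4.93 mV

4.93 mV


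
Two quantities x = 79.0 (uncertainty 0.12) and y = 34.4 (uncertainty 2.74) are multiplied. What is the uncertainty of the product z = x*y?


For a product z = x*y, the relative uncertainty is:
uz/z = sqrt((ux/x)^2 + (uy/y)^2)
Relative uncertainties: ux/x = 0.12/79.0 = 0.001519
uy/y = 2.74/34.4 = 0.079651
z = 79.0 * 34.4 = 2717.6
uz = 2717.6 * sqrt(0.001519^2 + 0.079651^2) = 216.499

216.499


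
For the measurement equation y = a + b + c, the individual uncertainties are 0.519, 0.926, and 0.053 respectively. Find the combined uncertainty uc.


For a sum of independent quantities, uc = sqrt(u1^2 + u2^2 + u3^2).
uc = sqrt(0.519^2 + 0.926^2 + 0.053^2)
uc = sqrt(0.269361 + 0.857476 + 0.002809)
uc = 1.0628

1.0628


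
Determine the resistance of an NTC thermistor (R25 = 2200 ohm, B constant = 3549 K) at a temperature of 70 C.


NTC thermistor equation: Rt = R25 * exp(B * (1/T - 1/T25)).
T in Kelvin: 343.15 K, T25 = 298.15 K
1/T - 1/T25 = 1/343.15 - 1/298.15 = -0.00043984
B * (1/T - 1/T25) = 3549 * -0.00043984 = -1.561
Rt = 2200 * exp(-1.561) = 461.8 ohm

461.8 ohm


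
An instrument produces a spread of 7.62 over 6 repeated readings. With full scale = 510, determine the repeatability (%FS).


Repeatability = (spread / full scale) * 100%.
R = (7.62 / 510) * 100
R = 1.494 %FS

1.494 %FS


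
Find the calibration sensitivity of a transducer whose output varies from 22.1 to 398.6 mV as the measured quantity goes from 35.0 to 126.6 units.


Sensitivity = (y2 - y1) / (x2 - x1).
S = (398.6 - 22.1) / (126.6 - 35.0)
S = 376.5 / 91.6
S = 4.1103 mV/unit

4.1103 mV/unit


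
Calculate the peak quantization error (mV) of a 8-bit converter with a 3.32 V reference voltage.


The maximum quantization error is +/- LSB/2.
LSB = Vref / 2^n = 3.32 / 256 = 0.01296875 V
Max error = LSB / 2 = 0.01296875 / 2 = 0.00648437 V
Max error = 6.4844 mV

6.4844 mV


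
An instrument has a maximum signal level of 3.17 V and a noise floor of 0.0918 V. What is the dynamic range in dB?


Dynamic range = 20 * log10(Vmax / Vnoise).
DR = 20 * log10(3.17 / 0.0918)
DR = 20 * log10(34.53)
DR = 30.76 dB

30.76 dB


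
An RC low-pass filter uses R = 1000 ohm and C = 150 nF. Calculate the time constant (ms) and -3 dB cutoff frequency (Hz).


Time constant: tau = R * C.
tau = 1000 * 1.50e-07 = 0.00015 s
tau = 0.15 ms
Cutoff frequency: fc = 1 / (2*pi*R*C).
fc = 1 / (2*pi*0.00015) = 1061.03 Hz

tau = 0.15 ms, fc = 1061.03 Hz


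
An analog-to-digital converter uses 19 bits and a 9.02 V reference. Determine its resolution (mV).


The resolution (LSB) of an ADC is Vref / 2^n.
LSB = 9.02 / 2^19
LSB = 9.02 / 524288
LSB = 1.72e-05 V = 0.01720428 mV

0.01720428 mV


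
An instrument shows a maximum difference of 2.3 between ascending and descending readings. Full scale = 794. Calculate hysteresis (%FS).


Hysteresis = (max difference / full scale) * 100%.
H = (2.3 / 794) * 100
H = 0.29 %FS

0.29 %FS


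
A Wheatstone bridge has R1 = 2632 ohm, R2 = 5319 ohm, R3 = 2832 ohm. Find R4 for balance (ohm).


At balance: R1*R4 = R2*R3, so R4 = R2*R3/R1.
R4 = 5319 * 2832 / 2632
R4 = 15063408 / 2632
R4 = 5723.18 ohm

5723.18 ohm


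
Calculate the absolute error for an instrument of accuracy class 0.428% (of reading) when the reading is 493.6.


Absolute error = (accuracy% / 100) * reading.
Error = (0.428 / 100) * 493.6
Error = 0.00428 * 493.6
Error = 2.1126

2.1126


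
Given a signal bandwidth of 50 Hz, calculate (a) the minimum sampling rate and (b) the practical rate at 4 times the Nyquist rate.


By Nyquist theorem, fs_min = 2 * fmax.
fs_min = 2 * 50 = 100 Hz
Practical rate = 4 * fs_min = 4 * 100 = 400 Hz

fs_min = 100 Hz, fs_practical = 400 Hz


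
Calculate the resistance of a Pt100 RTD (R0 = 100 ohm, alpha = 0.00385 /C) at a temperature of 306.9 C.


The RTD equation: Rt = R0 * (1 + alpha * T).
Rt = 100 * (1 + 0.00385 * 306.9)
Rt = 100 * (1 + 1.181565)
Rt = 100 * 2.181565
Rt = 218.156 ohm

218.156 ohm


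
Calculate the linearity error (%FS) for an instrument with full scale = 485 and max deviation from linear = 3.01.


Linearity error = (max deviation / full scale) * 100%.
Linearity = (3.01 / 485) * 100
Linearity = 0.621 %FS

0.621 %FS


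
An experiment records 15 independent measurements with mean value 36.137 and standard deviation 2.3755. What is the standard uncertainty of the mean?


The standard uncertainty for Type A evaluation is u = s / sqrt(n).
u = 2.3755 / sqrt(15)
u = 2.3755 / 3.873
u = 0.6134

0.6134


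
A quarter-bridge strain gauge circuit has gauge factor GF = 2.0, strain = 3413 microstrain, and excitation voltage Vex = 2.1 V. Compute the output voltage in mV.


Quarter bridge output: Vout = (GF * epsilon * Vex) / 4.
Vout = (2.0 * 3413e-6 * 2.1) / 4
Vout = 0.0143346 / 4 V
Vout = 0.00358365 V = 3.5837 mV

3.5837 mV


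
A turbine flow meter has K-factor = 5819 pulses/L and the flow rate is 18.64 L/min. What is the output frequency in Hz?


Frequency = K * Q / 60 (converting L/min to L/s).
f = 5819 * 18.64 / 60
f = 108466.16 / 60
f = 1807.77 Hz

1807.77 Hz


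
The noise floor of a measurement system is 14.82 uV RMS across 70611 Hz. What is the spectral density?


Noise spectral density = Vrms / sqrt(BW).
NSD = 14.82 / sqrt(70611)
NSD = 14.82 / 265.7273
NSD = 0.0558 uV/sqrt(Hz)

0.0558 uV/sqrt(Hz)


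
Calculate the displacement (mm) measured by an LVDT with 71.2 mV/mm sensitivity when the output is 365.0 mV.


Displacement = Vout / sensitivity.
d = 365.0 / 71.2
d = 5.126 mm

5.126 mm


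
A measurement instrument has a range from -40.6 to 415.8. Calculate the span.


Span = upper range - lower range.
Span = 415.8 - (-40.6)
Span = 456.4

456.4


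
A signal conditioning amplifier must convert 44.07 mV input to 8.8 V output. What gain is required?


Gain = Vout / Vin (converting to same units).
G = 8.8 V / 44.07 mV
G = 8800.0 mV / 44.07 mV
G = 199.68

199.68


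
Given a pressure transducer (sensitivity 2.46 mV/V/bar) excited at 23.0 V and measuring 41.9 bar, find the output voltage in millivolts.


Output = sensitivity * Vex * P.
Vout = 2.46 * 23.0 * 41.9
Vout = 56.58 * 41.9
Vout = 2370.7 mV

2370.7 mV


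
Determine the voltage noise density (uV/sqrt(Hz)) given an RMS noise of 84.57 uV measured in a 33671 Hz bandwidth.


Noise spectral density = Vrms / sqrt(BW).
NSD = 84.57 / sqrt(33671)
NSD = 84.57 / 183.4966
NSD = 0.4609 uV/sqrt(Hz)

0.4609 uV/sqrt(Hz)


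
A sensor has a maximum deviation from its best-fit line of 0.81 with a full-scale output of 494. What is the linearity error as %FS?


Linearity error = (max deviation / full scale) * 100%.
Linearity = (0.81 / 494) * 100
Linearity = 0.164 %FS

0.164 %FS


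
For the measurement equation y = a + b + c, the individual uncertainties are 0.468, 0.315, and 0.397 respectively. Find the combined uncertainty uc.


For a sum of independent quantities, uc = sqrt(u1^2 + u2^2 + u3^2).
uc = sqrt(0.468^2 + 0.315^2 + 0.397^2)
uc = sqrt(0.219024 + 0.099225 + 0.157609)
uc = 0.6898

0.6898


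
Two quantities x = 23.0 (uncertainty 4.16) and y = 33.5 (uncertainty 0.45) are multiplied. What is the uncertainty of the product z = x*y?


For a product z = x*y, the relative uncertainty is:
uz/z = sqrt((ux/x)^2 + (uy/y)^2)
Relative uncertainties: ux/x = 4.16/23.0 = 0.18087
uy/y = 0.45/33.5 = 0.013433
z = 23.0 * 33.5 = 770.5
uz = 770.5 * sqrt(0.18087^2 + 0.013433^2) = 139.744

139.744


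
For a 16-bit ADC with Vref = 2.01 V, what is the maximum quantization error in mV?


The maximum quantization error is +/- LSB/2.
LSB = Vref / 2^n = 2.01 / 65536 = 3.067e-05 V
Max error = LSB / 2 = 3.067e-05 / 2 = 1.534e-05 V
Max error = 0.0153 mV

0.0153 mV


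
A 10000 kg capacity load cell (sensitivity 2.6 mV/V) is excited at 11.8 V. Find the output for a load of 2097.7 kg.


Vout = rated_output * Vex * (load / capacity).
Vout = 2.6 * 11.8 * (2097.7 / 10000)
Vout = 2.6 * 11.8 * 0.20977
Vout = 6.436 mV

6.436 mV


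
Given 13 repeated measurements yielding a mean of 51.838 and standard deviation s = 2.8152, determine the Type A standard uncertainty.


The standard uncertainty for Type A evaluation is u = s / sqrt(n).
u = 2.8152 / sqrt(13)
u = 2.8152 / 3.6056
u = 0.7808

0.7808


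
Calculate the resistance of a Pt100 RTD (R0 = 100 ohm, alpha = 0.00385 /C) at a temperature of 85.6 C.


The RTD equation: Rt = R0 * (1 + alpha * T).
Rt = 100 * (1 + 0.00385 * 85.6)
Rt = 100 * (1 + 0.32956)
Rt = 100 * 1.32956
Rt = 132.956 ohm

132.956 ohm


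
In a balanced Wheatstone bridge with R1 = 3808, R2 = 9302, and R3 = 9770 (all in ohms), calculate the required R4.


At balance: R1*R4 = R2*R3, so R4 = R2*R3/R1.
R4 = 9302 * 9770 / 3808
R4 = 90880540 / 3808
R4 = 23865.69 ohm

23865.69 ohm


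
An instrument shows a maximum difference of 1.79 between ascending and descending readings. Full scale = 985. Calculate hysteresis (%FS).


Hysteresis = (max difference / full scale) * 100%.
H = (1.79 / 985) * 100
H = 0.182 %FS

0.182 %FS


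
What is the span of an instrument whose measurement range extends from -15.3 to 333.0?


Span = upper range - lower range.
Span = 333.0 - (-15.3)
Span = 348.3

348.3


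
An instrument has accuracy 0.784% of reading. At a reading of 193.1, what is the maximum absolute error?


Absolute error = (accuracy% / 100) * reading.
Error = (0.784 / 100) * 193.1
Error = 0.00784 * 193.1
Error = 1.5139

1.5139


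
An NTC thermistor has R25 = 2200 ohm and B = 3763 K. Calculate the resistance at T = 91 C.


NTC thermistor equation: Rt = R25 * exp(B * (1/T - 1/T25)).
T in Kelvin: 364.15 K, T25 = 298.15 K
1/T - 1/T25 = 1/364.15 - 1/298.15 = -0.0006079
B * (1/T - 1/T25) = 3763 * -0.0006079 = -2.2875
Rt = 2200 * exp(-2.2875) = 223.3 ohm

223.3 ohm


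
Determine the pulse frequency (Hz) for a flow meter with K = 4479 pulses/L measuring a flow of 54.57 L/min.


Frequency = K * Q / 60 (converting L/min to L/s).
f = 4479 * 54.57 / 60
f = 244419.03 / 60
f = 4073.65 Hz

4073.65 Hz


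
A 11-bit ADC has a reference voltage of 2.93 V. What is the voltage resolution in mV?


The resolution (LSB) of an ADC is Vref / 2^n.
LSB = 2.93 / 2^11
LSB = 2.93 / 2048
LSB = 0.00143066 V = 1.43066406 mV

1.43066406 mV


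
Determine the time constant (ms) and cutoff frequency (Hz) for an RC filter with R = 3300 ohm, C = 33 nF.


Time constant: tau = R * C.
tau = 3300 * 3.30e-08 = 0.0001089 s
tau = 0.1089 ms
Cutoff frequency: fc = 1 / (2*pi*R*C).
fc = 1 / (2*pi*0.0001089) = 1461.48 Hz

tau = 0.1089 ms, fc = 1461.48 Hz


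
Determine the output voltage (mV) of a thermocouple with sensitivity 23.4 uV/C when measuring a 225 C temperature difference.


The thermocouple output V = sensitivity * dT.
V = 23.4 uV/C * 225 C
V = 5265.0 uV
V = 5.265 mV

5.265 mV


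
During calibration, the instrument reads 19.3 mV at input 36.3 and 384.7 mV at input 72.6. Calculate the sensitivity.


Sensitivity = (y2 - y1) / (x2 - x1).
S = (384.7 - 19.3) / (72.6 - 36.3)
S = 365.4 / 36.3
S = 10.0661 mV/unit

10.0661 mV/unit


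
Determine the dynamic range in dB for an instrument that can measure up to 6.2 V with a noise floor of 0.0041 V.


Dynamic range = 20 * log10(Vmax / Vnoise).
DR = 20 * log10(6.2 / 0.0041)
DR = 20 * log10(1512.2)
DR = 63.59 dB

63.59 dB


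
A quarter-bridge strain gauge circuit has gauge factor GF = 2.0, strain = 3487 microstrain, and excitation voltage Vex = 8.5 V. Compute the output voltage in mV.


Quarter bridge output: Vout = (GF * epsilon * Vex) / 4.
Vout = (2.0 * 3487e-6 * 8.5) / 4
Vout = 0.059279 / 4 V
Vout = 0.01481975 V = 14.8197 mV

14.8197 mV


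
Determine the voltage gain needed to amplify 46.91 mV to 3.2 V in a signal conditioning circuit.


Gain = Vout / Vin (converting to same units).
G = 3.2 V / 46.91 mV
G = 3200.0 mV / 46.91 mV
G = 68.22

68.22


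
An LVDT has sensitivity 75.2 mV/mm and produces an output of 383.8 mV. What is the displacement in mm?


Displacement = Vout / sensitivity.
d = 383.8 / 75.2
d = 5.104 mm

5.104 mm


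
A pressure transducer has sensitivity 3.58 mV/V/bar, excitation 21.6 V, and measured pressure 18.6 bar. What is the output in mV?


Output = sensitivity * Vex * P.
Vout = 3.58 * 21.6 * 18.6
Vout = 77.328 * 18.6
Vout = 1438.3 mV

1438.3 mV


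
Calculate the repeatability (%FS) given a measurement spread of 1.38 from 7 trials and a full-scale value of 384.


Repeatability = (spread / full scale) * 100%.
R = (1.38 / 384) * 100
R = 0.359 %FS

0.359 %FS


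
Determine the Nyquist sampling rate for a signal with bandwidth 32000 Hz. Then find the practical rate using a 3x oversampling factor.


By Nyquist theorem, fs_min = 2 * fmax.
fs_min = 2 * 32000 = 64000 Hz
Practical rate = 3 * fs_min = 3 * 64000 = 192000 Hz

fs_min = 64000 Hz, fs_practical = 192000 Hz


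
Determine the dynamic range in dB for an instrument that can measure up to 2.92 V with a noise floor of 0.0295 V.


Dynamic range = 20 * log10(Vmax / Vnoise).
DR = 20 * log10(2.92 / 0.0295)
DR = 20 * log10(98.98)
DR = 39.91 dB

39.91 dB


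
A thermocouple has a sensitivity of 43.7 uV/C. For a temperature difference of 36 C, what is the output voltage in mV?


The thermocouple output V = sensitivity * dT.
V = 43.7 uV/C * 36 C
V = 1573.2 uV
V = 1.573 mV

1.573 mV


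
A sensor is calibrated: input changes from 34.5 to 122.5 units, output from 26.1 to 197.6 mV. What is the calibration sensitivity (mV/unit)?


Sensitivity = (y2 - y1) / (x2 - x1).
S = (197.6 - 26.1) / (122.5 - 34.5)
S = 171.5 / 88.0
S = 1.9489 mV/unit

1.9489 mV/unit


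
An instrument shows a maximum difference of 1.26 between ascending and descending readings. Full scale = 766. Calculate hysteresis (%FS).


Hysteresis = (max difference / full scale) * 100%.
H = (1.26 / 766) * 100
H = 0.164 %FS

0.164 %FS


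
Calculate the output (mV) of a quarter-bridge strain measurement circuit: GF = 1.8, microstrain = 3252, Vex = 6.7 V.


Quarter bridge output: Vout = (GF * epsilon * Vex) / 4.
Vout = (1.8 * 3252e-6 * 6.7) / 4
Vout = 0.03921912 / 4 V
Vout = 0.00980478 V = 9.8048 mV

9.8048 mV


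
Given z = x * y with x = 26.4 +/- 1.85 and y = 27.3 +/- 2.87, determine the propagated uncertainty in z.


For a product z = x*y, the relative uncertainty is:
uz/z = sqrt((ux/x)^2 + (uy/y)^2)
Relative uncertainties: ux/x = 1.85/26.4 = 0.070076
uy/y = 2.87/27.3 = 0.105128
z = 26.4 * 27.3 = 720.7
uz = 720.7 * sqrt(0.070076^2 + 0.105128^2) = 91.058

91.058


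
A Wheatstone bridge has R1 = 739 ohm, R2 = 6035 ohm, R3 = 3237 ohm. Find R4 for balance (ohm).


At balance: R1*R4 = R2*R3, so R4 = R2*R3/R1.
R4 = 6035 * 3237 / 739
R4 = 19535295 / 739
R4 = 26434.77 ohm

26434.77 ohm


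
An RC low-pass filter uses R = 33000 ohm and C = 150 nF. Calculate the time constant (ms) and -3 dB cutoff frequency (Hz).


Time constant: tau = R * C.
tau = 33000 * 1.50e-07 = 0.00495 s
tau = 4.95 ms
Cutoff frequency: fc = 1 / (2*pi*R*C).
fc = 1 / (2*pi*0.00495) = 32.15 Hz

tau = 4.95 ms, fc = 32.15 Hz


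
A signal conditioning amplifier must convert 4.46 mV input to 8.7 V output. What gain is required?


Gain = Vout / Vin (converting to same units).
G = 8.7 V / 4.46 mV
G = 8700.0 mV / 4.46 mV
G = 1950.67

1950.67


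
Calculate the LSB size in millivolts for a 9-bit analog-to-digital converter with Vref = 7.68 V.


The resolution (LSB) of an ADC is Vref / 2^n.
LSB = 7.68 / 2^9
LSB = 7.68 / 512
LSB = 0.015 V = 15.0 mV

15.0 mV


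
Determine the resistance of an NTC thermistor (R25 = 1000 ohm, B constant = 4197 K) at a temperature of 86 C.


NTC thermistor equation: Rt = R25 * exp(B * (1/T - 1/T25)).
T in Kelvin: 359.15 K, T25 = 298.15 K
1/T - 1/T25 = 1/359.15 - 1/298.15 = -0.00056966
B * (1/T - 1/T25) = 4197 * -0.00056966 = -2.3909
Rt = 1000 * exp(-2.3909) = 91.5 ohm

91.5 ohm


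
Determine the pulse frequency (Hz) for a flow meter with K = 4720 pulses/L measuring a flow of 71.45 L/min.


Frequency = K * Q / 60 (converting L/min to L/s).
f = 4720 * 71.45 / 60
f = 337244.0 / 60
f = 5620.73 Hz

5620.73 Hz


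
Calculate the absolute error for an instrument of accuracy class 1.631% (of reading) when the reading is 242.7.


Absolute error = (accuracy% / 100) * reading.
Error = (1.631 / 100) * 242.7
Error = 0.01631 * 242.7
Error = 3.9584

3.9584


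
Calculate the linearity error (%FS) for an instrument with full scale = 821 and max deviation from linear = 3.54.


Linearity error = (max deviation / full scale) * 100%.
Linearity = (3.54 / 821) * 100
Linearity = 0.431 %FS

0.431 %FS


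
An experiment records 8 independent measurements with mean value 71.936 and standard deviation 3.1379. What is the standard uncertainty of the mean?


The standard uncertainty for Type A evaluation is u = s / sqrt(n).
u = 3.1379 / sqrt(8)
u = 3.1379 / 2.8284
u = 1.1094

1.1094


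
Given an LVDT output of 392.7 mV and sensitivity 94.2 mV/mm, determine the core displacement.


Displacement = Vout / sensitivity.
d = 392.7 / 94.2
d = 4.169 mm

4.169 mm


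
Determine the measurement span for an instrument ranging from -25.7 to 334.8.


Span = upper range - lower range.
Span = 334.8 - (-25.7)
Span = 360.5

360.5


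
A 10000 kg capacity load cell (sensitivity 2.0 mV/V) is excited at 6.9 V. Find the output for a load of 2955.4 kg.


Vout = rated_output * Vex * (load / capacity).
Vout = 2.0 * 6.9 * (2955.4 / 10000)
Vout = 2.0 * 6.9 * 0.29554
Vout = 4.078 mV

4.078 mV


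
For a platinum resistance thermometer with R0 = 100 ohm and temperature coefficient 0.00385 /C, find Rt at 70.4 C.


The RTD equation: Rt = R0 * (1 + alpha * T).
Rt = 100 * (1 + 0.00385 * 70.4)
Rt = 100 * (1 + 0.27104)
Rt = 100 * 1.27104
Rt = 127.104 ohm

127.104 ohm


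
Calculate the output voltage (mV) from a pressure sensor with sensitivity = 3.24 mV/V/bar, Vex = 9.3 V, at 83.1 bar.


Output = sensitivity * Vex * P.
Vout = 3.24 * 9.3 * 83.1
Vout = 30.132 * 83.1
Vout = 2503.97 mV

2503.97 mV


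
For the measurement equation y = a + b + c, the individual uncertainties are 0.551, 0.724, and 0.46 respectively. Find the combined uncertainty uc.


For a sum of independent quantities, uc = sqrt(u1^2 + u2^2 + u3^2).
uc = sqrt(0.551^2 + 0.724^2 + 0.46^2)
uc = sqrt(0.303601 + 0.524176 + 0.2116)
uc = 1.0195

1.0195


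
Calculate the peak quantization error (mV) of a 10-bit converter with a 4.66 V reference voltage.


The maximum quantization error is +/- LSB/2.
LSB = Vref / 2^n = 4.66 / 1024 = 0.00455078 V
Max error = LSB / 2 = 0.00455078 / 2 = 0.00227539 V
Max error = 2.2754 mV

2.2754 mV


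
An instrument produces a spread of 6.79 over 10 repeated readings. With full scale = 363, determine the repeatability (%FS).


Repeatability = (spread / full scale) * 100%.
R = (6.79 / 363) * 100
R = 1.871 %FS

1.871 %FS


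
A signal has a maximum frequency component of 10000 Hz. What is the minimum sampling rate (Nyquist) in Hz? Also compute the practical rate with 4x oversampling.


By Nyquist theorem, fs_min = 2 * fmax.
fs_min = 2 * 10000 = 20000 Hz
Practical rate = 4 * fs_min = 4 * 20000 = 80000 Hz

fs_min = 20000 Hz, fs_practical = 80000 Hz


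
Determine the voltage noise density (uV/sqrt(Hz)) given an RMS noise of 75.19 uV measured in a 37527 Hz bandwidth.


Noise spectral density = Vrms / sqrt(BW).
NSD = 75.19 / sqrt(37527)
NSD = 75.19 / 193.7189
NSD = 0.3881 uV/sqrt(Hz)

0.3881 uV/sqrt(Hz)


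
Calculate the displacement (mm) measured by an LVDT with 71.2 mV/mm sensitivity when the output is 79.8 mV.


Displacement = Vout / sensitivity.
d = 79.8 / 71.2
d = 1.121 mm

1.121 mm


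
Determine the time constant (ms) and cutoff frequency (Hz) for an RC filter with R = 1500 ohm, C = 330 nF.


Time constant: tau = R * C.
tau = 1500 * 3.30e-07 = 0.000495 s
tau = 0.495 ms
Cutoff frequency: fc = 1 / (2*pi*R*C).
fc = 1 / (2*pi*0.000495) = 321.53 Hz

tau = 0.495 ms, fc = 321.53 Hz


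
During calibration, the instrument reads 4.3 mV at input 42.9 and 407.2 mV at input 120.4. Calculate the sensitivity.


Sensitivity = (y2 - y1) / (x2 - x1).
S = (407.2 - 4.3) / (120.4 - 42.9)
S = 402.9 / 77.5
S = 5.1987 mV/unit

5.1987 mV/unit


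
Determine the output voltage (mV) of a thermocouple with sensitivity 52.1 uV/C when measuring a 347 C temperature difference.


The thermocouple output V = sensitivity * dT.
V = 52.1 uV/C * 347 C
V = 18078.7 uV
V = 18.079 mV

18.079 mV


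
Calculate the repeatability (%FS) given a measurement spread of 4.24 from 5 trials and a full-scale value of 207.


Repeatability = (spread / full scale) * 100%.
R = (4.24 / 207) * 100
R = 2.048 %FS

2.048 %FS


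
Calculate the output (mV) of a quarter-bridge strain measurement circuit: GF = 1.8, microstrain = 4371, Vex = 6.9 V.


Quarter bridge output: Vout = (GF * epsilon * Vex) / 4.
Vout = (1.8 * 4371e-6 * 6.9) / 4
Vout = 0.05428782 / 4 V
Vout = 0.01357196 V = 13.572 mV

13.572 mV


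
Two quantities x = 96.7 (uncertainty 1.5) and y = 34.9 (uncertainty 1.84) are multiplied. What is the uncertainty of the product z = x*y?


For a product z = x*y, the relative uncertainty is:
uz/z = sqrt((ux/x)^2 + (uy/y)^2)
Relative uncertainties: ux/x = 1.5/96.7 = 0.015512
uy/y = 1.84/34.9 = 0.052722
z = 96.7 * 34.9 = 3374.8
uz = 3374.8 * sqrt(0.015512^2 + 0.052722^2) = 185.469

185.469


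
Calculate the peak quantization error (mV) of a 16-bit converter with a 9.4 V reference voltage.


The maximum quantization error is +/- LSB/2.
LSB = Vref / 2^n = 9.4 / 65536 = 0.00014343 V
Max error = LSB / 2 = 0.00014343 / 2 = 7.172e-05 V
Max error = 0.0717 mV

0.0717 mV


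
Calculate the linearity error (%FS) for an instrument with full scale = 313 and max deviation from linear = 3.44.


Linearity error = (max deviation / full scale) * 100%.
Linearity = (3.44 / 313) * 100
Linearity = 1.099 %FS

1.099 %FS


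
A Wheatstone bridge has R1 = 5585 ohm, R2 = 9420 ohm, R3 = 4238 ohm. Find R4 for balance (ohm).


At balance: R1*R4 = R2*R3, so R4 = R2*R3/R1.
R4 = 9420 * 4238 / 5585
R4 = 39921960 / 5585
R4 = 7148.07 ohm

7148.07 ohm


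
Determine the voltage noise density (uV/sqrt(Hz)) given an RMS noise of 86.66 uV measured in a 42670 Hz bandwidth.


Noise spectral density = Vrms / sqrt(BW).
NSD = 86.66 / sqrt(42670)
NSD = 86.66 / 206.5672
NSD = 0.4195 uV/sqrt(Hz)

0.4195 uV/sqrt(Hz)


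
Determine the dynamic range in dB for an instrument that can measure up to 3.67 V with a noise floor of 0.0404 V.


Dynamic range = 20 * log10(Vmax / Vnoise).
DR = 20 * log10(3.67 / 0.0404)
DR = 20 * log10(90.84)
DR = 39.17 dB

39.17 dB


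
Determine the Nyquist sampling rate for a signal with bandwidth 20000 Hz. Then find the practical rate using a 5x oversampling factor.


By Nyquist theorem, fs_min = 2 * fmax.
fs_min = 2 * 20000 = 40000 Hz
Practical rate = 5 * fs_min = 5 * 40000 = 200000 Hz

fs_min = 40000 Hz, fs_practical = 200000 Hz


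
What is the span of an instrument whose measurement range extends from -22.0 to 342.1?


Span = upper range - lower range.
Span = 342.1 - (-22.0)
Span = 364.1

364.1


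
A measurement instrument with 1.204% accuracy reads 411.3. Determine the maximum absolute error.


Absolute error = (accuracy% / 100) * reading.
Error = (1.204 / 100) * 411.3
Error = 0.01204 * 411.3
Error = 4.9521

4.9521


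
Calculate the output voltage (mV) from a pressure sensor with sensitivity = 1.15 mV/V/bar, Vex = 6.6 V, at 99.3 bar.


Output = sensitivity * Vex * P.
Vout = 1.15 * 6.6 * 99.3
Vout = 7.59 * 99.3
Vout = 753.69 mV

753.69 mV


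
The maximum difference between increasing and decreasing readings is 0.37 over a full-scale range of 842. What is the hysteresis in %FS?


Hysteresis = (max difference / full scale) * 100%.
H = (0.37 / 842) * 100
H = 0.044 %FS

0.044 %FS


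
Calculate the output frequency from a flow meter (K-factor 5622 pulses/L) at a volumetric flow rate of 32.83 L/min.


Frequency = K * Q / 60 (converting L/min to L/s).
f = 5622 * 32.83 / 60
f = 184570.26 / 60
f = 3076.17 Hz

3076.17 Hz


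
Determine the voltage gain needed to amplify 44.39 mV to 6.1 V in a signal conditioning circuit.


Gain = Vout / Vin (converting to same units).
G = 6.1 V / 44.39 mV
G = 6100.0 mV / 44.39 mV
G = 137.42

137.42


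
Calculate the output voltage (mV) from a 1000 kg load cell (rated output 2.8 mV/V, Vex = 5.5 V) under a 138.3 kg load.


Vout = rated_output * Vex * (load / capacity).
Vout = 2.8 * 5.5 * (138.3 / 1000)
Vout = 2.8 * 5.5 * 0.1383
Vout = 2.13 mV

2.13 mV


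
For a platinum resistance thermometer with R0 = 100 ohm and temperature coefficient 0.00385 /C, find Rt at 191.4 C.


The RTD equation: Rt = R0 * (1 + alpha * T).
Rt = 100 * (1 + 0.00385 * 191.4)
Rt = 100 * (1 + 0.73689)
Rt = 100 * 1.73689
Rt = 173.689 ohm

173.689 ohm


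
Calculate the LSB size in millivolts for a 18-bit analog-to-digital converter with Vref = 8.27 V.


The resolution (LSB) of an ADC is Vref / 2^n.
LSB = 8.27 / 2^18
LSB = 8.27 / 262144
LSB = 3.155e-05 V = 0.03154755 mV

0.03154755 mV


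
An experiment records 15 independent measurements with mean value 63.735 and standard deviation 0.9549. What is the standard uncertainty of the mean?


The standard uncertainty for Type A evaluation is u = s / sqrt(n).
u = 0.9549 / sqrt(15)
u = 0.9549 / 3.873
u = 0.2466

0.2466


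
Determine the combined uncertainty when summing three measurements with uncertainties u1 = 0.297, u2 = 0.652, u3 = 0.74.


For a sum of independent quantities, uc = sqrt(u1^2 + u2^2 + u3^2).
uc = sqrt(0.297^2 + 0.652^2 + 0.74^2)
uc = sqrt(0.088209 + 0.425104 + 0.5476)
uc = 1.03

1.03


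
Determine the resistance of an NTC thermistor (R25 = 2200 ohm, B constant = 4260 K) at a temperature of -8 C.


NTC thermistor equation: Rt = R25 * exp(B * (1/T - 1/T25)).
T in Kelvin: 265.15 K, T25 = 298.15 K
1/T - 1/T25 = 1/265.15 - 1/298.15 = 0.00041743
B * (1/T - 1/T25) = 4260 * 0.00041743 = 1.7783
Rt = 2200 * exp(1.7783) = 13023.1 ohm

13023.1 ohm


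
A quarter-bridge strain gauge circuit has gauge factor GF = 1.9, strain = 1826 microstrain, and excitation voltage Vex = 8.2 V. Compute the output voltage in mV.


Quarter bridge output: Vout = (GF * epsilon * Vex) / 4.
Vout = (1.9 * 1826e-6 * 8.2) / 4
Vout = 0.02844908 / 4 V
Vout = 0.00711227 V = 7.1123 mV

7.1123 mV


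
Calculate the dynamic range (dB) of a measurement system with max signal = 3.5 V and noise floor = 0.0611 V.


Dynamic range = 20 * log10(Vmax / Vnoise).
DR = 20 * log10(3.5 / 0.0611)
DR = 20 * log10(57.28)
DR = 35.16 dB

35.16 dB


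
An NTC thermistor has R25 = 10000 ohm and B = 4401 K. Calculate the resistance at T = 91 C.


NTC thermistor equation: Rt = R25 * exp(B * (1/T - 1/T25)).
T in Kelvin: 364.15 K, T25 = 298.15 K
1/T - 1/T25 = 1/364.15 - 1/298.15 = -0.0006079
B * (1/T - 1/T25) = 4401 * -0.0006079 = -2.6753
Rt = 10000 * exp(-2.6753) = 688.8 ohm

688.8 ohm


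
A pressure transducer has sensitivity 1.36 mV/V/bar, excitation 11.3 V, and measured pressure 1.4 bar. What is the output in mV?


Output = sensitivity * Vex * P.
Vout = 1.36 * 11.3 * 1.4
Vout = 15.368 * 1.4
Vout = 21.52 mV

21.52 mV


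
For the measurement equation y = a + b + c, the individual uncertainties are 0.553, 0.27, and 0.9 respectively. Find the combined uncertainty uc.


For a sum of independent quantities, uc = sqrt(u1^2 + u2^2 + u3^2).
uc = sqrt(0.553^2 + 0.27^2 + 0.9^2)
uc = sqrt(0.305809 + 0.0729 + 0.81)
uc = 1.0903

1.0903


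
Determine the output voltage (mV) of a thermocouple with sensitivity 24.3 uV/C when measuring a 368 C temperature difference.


The thermocouple output V = sensitivity * dT.
V = 24.3 uV/C * 368 C
V = 8942.4 uV
V = 8.942 mV

8.942 mV


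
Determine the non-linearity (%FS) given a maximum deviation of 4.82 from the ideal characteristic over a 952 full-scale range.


Linearity error = (max deviation / full scale) * 100%.
Linearity = (4.82 / 952) * 100
Linearity = 0.506 %FS

0.506 %FS


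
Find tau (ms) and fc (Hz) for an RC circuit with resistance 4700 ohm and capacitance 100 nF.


Time constant: tau = R * C.
tau = 4700 * 1.00e-07 = 0.00047 s
tau = 0.47 ms
Cutoff frequency: fc = 1 / (2*pi*R*C).
fc = 1 / (2*pi*0.00047) = 338.63 Hz

tau = 0.47 ms, fc = 338.63 Hz


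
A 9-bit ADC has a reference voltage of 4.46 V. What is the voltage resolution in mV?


The resolution (LSB) of an ADC is Vref / 2^n.
LSB = 4.46 / 2^9
LSB = 4.46 / 512
LSB = 0.00871094 V = 8.7109375 mV

8.7109375 mV


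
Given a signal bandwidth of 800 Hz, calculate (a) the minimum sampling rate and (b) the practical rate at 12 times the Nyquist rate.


By Nyquist theorem, fs_min = 2 * fmax.
fs_min = 2 * 800 = 1600 Hz
Practical rate = 12 * fs_min = 12 * 1600 = 19200 Hz

fs_min = 1600 Hz, fs_practical = 19200 Hz


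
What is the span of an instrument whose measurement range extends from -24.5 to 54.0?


Span = upper range - lower range.
Span = 54.0 - (-24.5)
Span = 78.5

78.5


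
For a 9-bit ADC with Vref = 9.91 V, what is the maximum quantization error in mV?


The maximum quantization error is +/- LSB/2.
LSB = Vref / 2^n = 9.91 / 512 = 0.01935547 V
Max error = LSB / 2 = 0.01935547 / 2 = 0.00967773 V
Max error = 9.6777 mV

9.6777 mV


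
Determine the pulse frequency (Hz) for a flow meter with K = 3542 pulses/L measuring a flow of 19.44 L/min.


Frequency = K * Q / 60 (converting L/min to L/s).
f = 3542 * 19.44 / 60
f = 68856.48 / 60
f = 1147.61 Hz

1147.61 Hz


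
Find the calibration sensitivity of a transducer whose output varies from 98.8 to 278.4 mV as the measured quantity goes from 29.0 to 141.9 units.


Sensitivity = (y2 - y1) / (x2 - x1).
S = (278.4 - 98.8) / (141.9 - 29.0)
S = 179.6 / 112.9
S = 1.5908 mV/unit

1.5908 mV/unit


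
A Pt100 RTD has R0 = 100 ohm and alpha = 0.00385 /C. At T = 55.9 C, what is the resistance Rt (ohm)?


The RTD equation: Rt = R0 * (1 + alpha * T).
Rt = 100 * (1 + 0.00385 * 55.9)
Rt = 100 * (1 + 0.215215)
Rt = 100 * 1.215215
Rt = 121.521 ohm

121.521 ohm


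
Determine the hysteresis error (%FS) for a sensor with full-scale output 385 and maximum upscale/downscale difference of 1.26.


Hysteresis = (max difference / full scale) * 100%.
H = (1.26 / 385) * 100
H = 0.327 %FS

0.327 %FS


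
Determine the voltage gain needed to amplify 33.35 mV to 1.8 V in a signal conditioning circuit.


Gain = Vout / Vin (converting to same units).
G = 1.8 V / 33.35 mV
G = 1800.0 mV / 33.35 mV
G = 53.97

53.97


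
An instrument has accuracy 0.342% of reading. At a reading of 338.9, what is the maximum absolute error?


Absolute error = (accuracy% / 100) * reading.
Error = (0.342 / 100) * 338.9
Error = 0.00342 * 338.9
Error = 1.159

1.159


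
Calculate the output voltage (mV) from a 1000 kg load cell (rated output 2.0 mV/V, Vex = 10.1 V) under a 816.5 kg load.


Vout = rated_output * Vex * (load / capacity).
Vout = 2.0 * 10.1 * (816.5 / 1000)
Vout = 2.0 * 10.1 * 0.8165
Vout = 16.493 mV

16.493 mV


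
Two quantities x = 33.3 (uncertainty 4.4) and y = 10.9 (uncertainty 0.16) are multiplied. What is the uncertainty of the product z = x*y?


For a product z = x*y, the relative uncertainty is:
uz/z = sqrt((ux/x)^2 + (uy/y)^2)
Relative uncertainties: ux/x = 4.4/33.3 = 0.132132
uy/y = 0.16/10.9 = 0.014679
z = 33.3 * 10.9 = 363.0
uz = 363.0 * sqrt(0.132132^2 + 0.014679^2) = 48.255

48.255


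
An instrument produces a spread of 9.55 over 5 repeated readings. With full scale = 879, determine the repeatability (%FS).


Repeatability = (spread / full scale) * 100%.
R = (9.55 / 879) * 100
R = 1.086 %FS

1.086 %FS


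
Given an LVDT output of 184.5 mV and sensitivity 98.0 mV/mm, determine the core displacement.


Displacement = Vout / sensitivity.
d = 184.5 / 98.0
d = 1.883 mm

1.883 mm


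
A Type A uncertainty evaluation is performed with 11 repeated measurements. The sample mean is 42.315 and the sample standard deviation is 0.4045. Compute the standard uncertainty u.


The standard uncertainty for Type A evaluation is u = s / sqrt(n).
u = 0.4045 / sqrt(11)
u = 0.4045 / 3.3166
u = 0.122

0.122


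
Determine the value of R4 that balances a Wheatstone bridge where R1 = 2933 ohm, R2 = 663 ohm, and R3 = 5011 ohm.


At balance: R1*R4 = R2*R3, so R4 = R2*R3/R1.
R4 = 663 * 5011 / 2933
R4 = 3322293 / 2933
R4 = 1132.73 ohm

1132.73 ohm


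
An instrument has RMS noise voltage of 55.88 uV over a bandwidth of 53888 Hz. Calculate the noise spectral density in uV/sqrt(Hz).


Noise spectral density = Vrms / sqrt(BW).
NSD = 55.88 / sqrt(53888)
NSD = 55.88 / 232.1379
NSD = 0.2407 uV/sqrt(Hz)

0.2407 uV/sqrt(Hz)


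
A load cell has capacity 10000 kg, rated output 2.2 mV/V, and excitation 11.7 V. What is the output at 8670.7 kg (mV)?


Vout = rated_output * Vex * (load / capacity).
Vout = 2.2 * 11.7 * (8670.7 / 10000)
Vout = 2.2 * 11.7 * 0.86707
Vout = 22.318 mV

22.318 mV


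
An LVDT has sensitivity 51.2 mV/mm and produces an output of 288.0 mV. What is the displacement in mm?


Displacement = Vout / sensitivity.
d = 288.0 / 51.2
d = 5.625 mm

5.625 mm


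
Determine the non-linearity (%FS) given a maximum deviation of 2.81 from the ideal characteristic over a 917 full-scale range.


Linearity error = (max deviation / full scale) * 100%.
Linearity = (2.81 / 917) * 100
Linearity = 0.306 %FS

0.306 %FS
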